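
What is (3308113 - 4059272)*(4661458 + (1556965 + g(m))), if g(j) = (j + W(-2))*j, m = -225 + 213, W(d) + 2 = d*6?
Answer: -4671258763865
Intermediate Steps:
W(d) = -2 + 6*d (W(d) = -2 + d*6 = -2 + 6*d)
m = -12
g(j) = j*(-14 + j) (g(j) = (j + (-2 + 6*(-2)))*j = (j + (-2 - 12))*j = (j - 14)*j = (-14 + j)*j = j*(-14 + j))
(3308113 - 4059272)*(4661458 + (1556965 + g(m))) = (3308113 - 4059272)*(4661458 + (1556965 - 12*(-14 - 12))) = -751159*(4661458 + (1556965 - 12*(-26))) = -751159*(4661458 + (1556965 + 312)) = -751159*(4661458 + 1557277) = -751159*6218735 = -4671258763865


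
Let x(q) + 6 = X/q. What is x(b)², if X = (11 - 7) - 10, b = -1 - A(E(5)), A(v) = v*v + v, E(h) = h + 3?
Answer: 186624/5329 ≈ 35.020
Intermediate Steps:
E(h) = 3 + h
A(v) = v + v² (A(v) = v² + v = v + v²)
b = -73 (b = -1 - (3 + 5)*(1 + (3 + 5)) = -1 - 8*(1 + 8) = -1 - 8*9 = -1 - 1*72 = -1 - 72 = -73)
X = -6 (X = 4 - 10 = -6)
x(q) = -6 - 6/q
x(b)² = (-6 - 6/(-73))² = (-6 - 6*(-1/73))² = (-6 + 6/73)² = (-432/73)² = 186624/5329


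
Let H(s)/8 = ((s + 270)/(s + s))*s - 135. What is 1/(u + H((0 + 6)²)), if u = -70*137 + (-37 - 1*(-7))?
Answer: -1/9476 ≈ -0.00010553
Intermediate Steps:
u = -9620 (u = -9590 + (-37 + 7) = -9590 - 30 = -9620)
H(s) = 4*s (H(s) = 8*(((s + 270)/(s + s))*s - 135) = 8*(((270 + s)/((2*s)))*s - 135) = 8*(((270 + s)*(1/(2*s)))*s - 135) = 8*(((270 + s)/(2*s))*s - 135) = 8*((135 + s/2) - 135) = 8*(s/2) = 4*s)
1/(u + H((0 + 6)²)) = 1/(-9620 + 4*(0 + 6)²) = 1/(-9620 + 4*6²) = 1/(-9620 + 4*36) = 1/(-9620 + 144) = 1/(-9476) = -1/9476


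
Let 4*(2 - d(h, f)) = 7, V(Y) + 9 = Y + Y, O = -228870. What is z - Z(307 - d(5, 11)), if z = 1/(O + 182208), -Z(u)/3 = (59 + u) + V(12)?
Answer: 106599337/93324 ≈ 1142.3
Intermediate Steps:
V(Y) = -9 + 2*Y (V(Y) = -9 + (Y + Y) = -9 + 2*Y)
d(h, f) = 1/4 (d(h, f) = 2 - 1/4*7 = 2 - 7/4 = 1/4)
Z(u) = -222 - 3*u (Z(u) = -3*((59 + u) + (-9 + 2*12)) = -3*((59 + u) + (-9 + 24)) = -3*((59 + u) + 15) = -3*(74 + u) = -222 - 3*u)
z = -1/46662 (z = 1/(-228870 + 182208) = 1/(-46662) = -1/46662 ≈ -2.1431e-5)
z - Z(307 - d(5, 11)) = -1/46662 - (-222 - 3*(307 - 1*1/4)) = -1/46662 - (-222 - 3*(307 - 1/4)) = -1/46662 - (-222 - 3*1227/4) = -1/46662 - (-222 - 3681/4) = -1/46662 - 1*(-4569/4) = -1/46662 + 4569/4 = 106599337/93324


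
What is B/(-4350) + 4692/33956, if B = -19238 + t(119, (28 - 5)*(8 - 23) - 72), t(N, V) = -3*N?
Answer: 34288901/7385430 ≈ 4.6428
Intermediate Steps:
B = -19595 (B = -19238 - 3*119 = -19238 - 357 = -19595)
B/(-4350) + 4692/33956 = -19595/(-4350) + 4692/33956 = -19595*(-1/4350) + 4692*(1/33956) = 3919/870 + 1173/8489 = 34288901/7385430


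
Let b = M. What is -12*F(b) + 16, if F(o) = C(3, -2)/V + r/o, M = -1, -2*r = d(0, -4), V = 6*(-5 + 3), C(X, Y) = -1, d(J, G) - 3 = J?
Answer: -3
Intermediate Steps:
d(J, G) = 3 + J
V = -12 (V = 6*(-2) = -12)
r = -3/2 (r = -(3 + 0)/2 = -½*3 = -3/2 ≈ -1.5000)
b = -1
F(o) = 1/12 - 3/(2*o) (F(o) = -1/(-12) - 3/(2*o) = -1*(-1/12) - 3/(2*o) = 1/12 - 3/(2*o))
-12*F(b) + 16 = -(-18 - 1)/(-1) + 16 = -(-1)*(-19) + 16 = -12*19/12 + 16 = -19 + 16 = -3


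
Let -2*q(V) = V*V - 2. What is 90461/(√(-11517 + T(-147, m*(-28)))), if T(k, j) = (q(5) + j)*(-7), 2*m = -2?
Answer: -90461*I*√5170/7755 ≈ -838.74*I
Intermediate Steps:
m = -1 (m = (½)*(-2) = -1)
q(V) = 1 - V²/2 (q(V) = -(V*V - 2)/2 = -(V² - 2)/2 = -(-2 + V²)/2 = 1 - V²/2)
T(k, j) = 161/2 - 7*j (T(k, j) = ((1 - ½*5²) + j)*(-7) = ((1 - ½*25) + j)*(-7) = ((1 - 25/2) + j)*(-7) = (-23/2 + j)*(-7) = 161/2 - 7*j)
90461/(√(-11517 + T(-147, m*(-28)))) = 90461/(√(-11517 + (161/2 - (-7)*(-28)))) = 90461/(√(-11517 + (161/2 - 7*28))) = 90461/(√(-11517 + (161/2 - 196))) = 90461/(√(-11517 - 231/2)) = 90461/(√(-23265/2)) = 90461/((3*I*√5170/2)) = 90461*(-I*√5170/7755) = -90461*I*√5170/7755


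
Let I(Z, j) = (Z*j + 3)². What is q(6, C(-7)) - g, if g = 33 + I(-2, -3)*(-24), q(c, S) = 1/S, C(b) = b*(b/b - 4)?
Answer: 40132/21 ≈ 1911.0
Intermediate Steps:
C(b) = -3*b (C(b) = b*(1 - 4) = b*(-3) = -3*b)
I(Z, j) = (3 + Z*j)²
g = -1911 (g = 33 + (3 - 2*(-3))²*(-24) = 33 + (3 + 6)²*(-24) = 33 + 9²*(-24) = 33 + 81*(-24) = 33 - 1944 = -1911)
q(6, C(-7)) - g = 1/(-3*(-7)) - 1*(-1911) = 1/21 + 1911 = 40132/21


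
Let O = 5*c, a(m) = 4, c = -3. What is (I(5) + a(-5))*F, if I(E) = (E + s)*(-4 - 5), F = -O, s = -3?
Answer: -210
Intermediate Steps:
O = -15 (O = 5*(-3) = -15)
F = 15 (F = -1*(-15) = 15)
I(E) = 27 - 9*E (I(E) = (E - 3)*(-4 - 5) = (-3 + E)*(-9) = 27 - 9*E)
(I(5) + a(-5))*F = ((27 - 9*5) + 4)*15 = ((27 - 45) + 4)*15 = (-18 + 4)*15 = -14*15 = -210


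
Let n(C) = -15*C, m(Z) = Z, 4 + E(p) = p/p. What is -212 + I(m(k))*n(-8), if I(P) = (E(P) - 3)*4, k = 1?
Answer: -3092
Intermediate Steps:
E(p) = -3 (E(p) = -4 + p/p = -4 + 1 = -3)
I(P) = -24 (I(P) = (-3 - 3)*4 = -6*4 = -24)
-212 + I(m(k))*n(-8) = -212 - (-360)*(-8) = -212 - 24*120 = -212 - 2880 = -3092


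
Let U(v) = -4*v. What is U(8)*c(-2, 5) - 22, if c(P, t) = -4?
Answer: 106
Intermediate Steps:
U(8)*c(-2, 5) - 22 = -4*8*(-4) - 22 = -32*(-4) - 22 = 128 - 22 = 106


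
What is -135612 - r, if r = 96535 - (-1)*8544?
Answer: -240691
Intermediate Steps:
r = 105079 (r = 96535 - 1*(-8544) = 96535 + 8544 = 105079)
-135612 - r = -135612 - 1*105079 = -135612 - 105079 = -240691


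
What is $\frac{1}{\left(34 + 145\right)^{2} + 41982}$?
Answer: $\frac{1}{74023} \approx 1.3509 \cdot 10^{-5}$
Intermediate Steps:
$\frac{1}{\left(34 + 145\right)^{2} + 41982} = \frac{1}{179^{2} + 41982} = \frac{1}{32041 + 41982} = \frac{1}{74023}$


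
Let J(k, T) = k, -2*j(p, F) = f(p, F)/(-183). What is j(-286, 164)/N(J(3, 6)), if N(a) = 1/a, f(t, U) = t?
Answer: -143/61 ≈ -2.3443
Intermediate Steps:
j(p, F) = p/366 (j(p, F) = -p/(2*(-183)) = -p*(-1)/(2*183) = -(-1)*p/366 = p/366)
j(-286, 164)/N(J(3, 6)) = ((1/366)*(-286))/(1/3) = -143/(183*⅓) = -143/183*3 = -143/61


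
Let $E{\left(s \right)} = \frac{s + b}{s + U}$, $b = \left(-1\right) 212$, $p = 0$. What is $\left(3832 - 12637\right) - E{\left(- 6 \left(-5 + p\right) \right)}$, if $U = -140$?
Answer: $- \frac{484366}{55} \approx -8806.7$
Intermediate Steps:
$b = -212$
$E{\left(s \right)} = \frac{-212 + s}{-140 + s}$ ($E{\left(s \right)} = \frac{s - 212}{s - 140} = \frac{-212 + s}{-140 + s}$)
$\left(3832 - 12637\right) - E{\left(- 6 \left(-5 + p\right) \right)} = \left(3832 - 12637\right) - \frac{-212 - 6 \left(-5 + 0\right)}{-140 - 6 \left(-5 + 0\right)} = -8805 - \frac{-212 - -30}{-140 - -30} = -8805 - \frac{-212 + 30}{-140 + 30} = -8805 - \frac{1}{-110} \left(-182\right) = -8805 - \left(- \frac{1}{110}\right) \left(-182\right) = -8805 - \frac{91}{55} = - \frac{484366}{55}$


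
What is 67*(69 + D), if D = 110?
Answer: 11993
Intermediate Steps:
67*(69 + D) = 67*(69 + 110) = 67*179 = 11993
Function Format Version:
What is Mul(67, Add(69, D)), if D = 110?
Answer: 11993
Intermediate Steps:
Mul(67, Add(69, D)) = Mul(67, Add(69, 110)) = Mul(67, 179) = 11993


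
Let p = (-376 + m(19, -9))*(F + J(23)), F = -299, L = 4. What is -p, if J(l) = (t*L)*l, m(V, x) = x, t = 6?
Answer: 97405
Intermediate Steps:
J(l) = 24*l (J(l) = (6*4)*l = 24*l)
p = -97405 (p = (-376 - 9)*(-299 + 24*23) = -385*(-299 + 552) = -385*253 = -97405)
-p = -1*(-97405) = 97405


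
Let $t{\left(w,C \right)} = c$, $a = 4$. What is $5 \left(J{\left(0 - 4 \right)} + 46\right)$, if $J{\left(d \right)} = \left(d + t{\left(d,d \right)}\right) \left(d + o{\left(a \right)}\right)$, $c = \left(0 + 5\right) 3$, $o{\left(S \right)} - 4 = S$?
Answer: $450$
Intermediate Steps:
$o{\left(S \right)} = 4 + S$
$c = 15$ ($c = 5 \cdot 3 = 15$)
$t{\left(w,C \right)} = 15$
$J{\left(d \right)} = \left(8 + d\right) \left(15 + d\right)$ ($J{\left(d \right)} = \left(d + 15\right) \left(d + \left(4 + 4\right)\right) = \left(15 + d\right) \left(d + 8\right) = \left(15 + d\right) \left(8 + d\right) = \left(8 + d\right) \left(15 + d\right)$)
$5 \left(J{\left(0 - 4 \right)} + 46\right) = 5 \left(\left(120 + \left(0 - 4\right)^{2} + 23 \left(0 - 4\right)\right) + 46\right) = 5 \left(\left(120 + \left(-4\right)^{2} + 23 \left(-4\right)\right) + 46\right) = 5 \left(\left(120 + 16 - 92\right) + 46\right) = 5 \left(44 + 46\right) = 5 \cdot 90 = 450$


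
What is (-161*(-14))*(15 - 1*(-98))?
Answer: 254702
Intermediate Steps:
(-161*(-14))*(15 - 1*(-98)) = 2254*(15 + 98) = 2254*113 = 254702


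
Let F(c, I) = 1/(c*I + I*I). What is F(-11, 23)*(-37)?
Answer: -37/276 ≈ -0.13406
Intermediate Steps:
F(c, I) = 1/(I² + I*c) (F(c, I) = 1/(I*c + I²) = 1/(I² + I*c))
F(-11, 23)*(-37) = (1/(23*(23 - 11)))*(-37) = ((1/23)/12)*(-37) = ((1/23)*(1/12))*(-37) = (1/276)*(-37) = -37/276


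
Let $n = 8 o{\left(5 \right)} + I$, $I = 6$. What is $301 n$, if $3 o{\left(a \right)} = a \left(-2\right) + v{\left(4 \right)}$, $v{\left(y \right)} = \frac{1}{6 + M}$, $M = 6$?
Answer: $- \frac{55384}{9} \approx -6153.8$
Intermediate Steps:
$v{\left(y \right)} = \frac{1}{12}$ ($v{\left(y \right)} = \frac{1}{6 + 6} = \frac{1}{12}$)
$o{\left(a \right)} = \frac{1}{36} - \frac{2 a}{3}$ ($o{\left(a \right)} = \frac{a \left(-2\right) + \frac{1}{12}}{3} = \frac{- 2 a + \frac{1}{12}}{3} = \frac{\frac{1}{12} - 2 a}{3} = \frac{1}{36} - \frac{2 a}{3}$)
$n = - \frac{184}{9}$ ($n = 8 \left(\frac{1}{36} - \frac{10}{3}\right) + 6 = 8 \left(- \frac{119}{36}\right) + 6 = - \frac{238}{9} + 6 = - \frac{184}{9} \approx -20.444$)
$301 n = 301 \left(- \frac{184}{9}\right) = - \frac{55384}{9}$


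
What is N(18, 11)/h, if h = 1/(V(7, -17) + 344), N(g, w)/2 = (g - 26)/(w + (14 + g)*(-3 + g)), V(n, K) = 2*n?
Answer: -5728/491 ≈ -11.666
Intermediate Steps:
N(g, w) = 2*(-26 + g)/(w + (-3 + g)*(14 + g)) (N(g, w) = 2*((g - 26)/(w + (14 + g)*(-3 + g))) = 2*((-26 + g)/(w + (-3 + g)*(14 + g))) = 2*(-26 + g)/(w + (-3 + g)*(14 + g)))
h = 1/358 (h = 1/(2*7 + 344) = 1/(14 + 344) = 1/358 ≈ 0.0027933)
N(18, 11)/h = (2*(-26 + 18)/(-42 + 11 + 18**2 + 11*18))/(1/358) = (2*(-8)/(-42 + 11 + 324 + 198))*358 = (2*(-8)/491)*358 = (2*(1/491)*(-8))*358 = -16/491*358 = -5728/491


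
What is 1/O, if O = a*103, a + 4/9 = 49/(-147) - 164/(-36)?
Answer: 9/3502 ≈ 0.0025700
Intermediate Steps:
a = 34/9 (a = -4/9 + (49/(-147) - 164/(-36)) = -4/9 + (49*(-1/147) - 164*(-1/36)) = -4/9 + (-1/3 + 41/9) = -4/9 + 38/9 = 34/9 ≈ 3.7778)
O = 3502/9 (O = (34/9)*103 = 3502/9 ≈ 389.11)
1/O = 1/(3502/9) = 9/3502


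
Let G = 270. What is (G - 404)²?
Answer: 17956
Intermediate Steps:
(G - 404)² = (270 - 404)² = (-134)² = 17956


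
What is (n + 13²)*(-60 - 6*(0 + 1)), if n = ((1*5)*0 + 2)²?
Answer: -11418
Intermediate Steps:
n = 4 (n = (5*0 + 2)² = (0 + 2)² = 2² = 4)
(n + 13²)*(-60 - 6*(0 + 1)) = (4 + 13²)*(-60 - 6*(0 + 1)) = (4 + 169)*(-60 - 6*1) = 173*(-60 - 6) = 173*(-66) = -11418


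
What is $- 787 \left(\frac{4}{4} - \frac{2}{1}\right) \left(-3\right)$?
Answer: $-2361$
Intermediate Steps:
$- 787 \left(\frac{4}{4} - \frac{2}{1}\right) \left(-3\right) = - 787 \left(4 \cdot \frac{1}{4} - 2\right) \left(-3\right) = - 787 \left(1 - 2\right) \left(-3\right) = - 787 \left(\left(-1\right) \left(-3\right)\right) = \left(-787\right) 3 = -2361$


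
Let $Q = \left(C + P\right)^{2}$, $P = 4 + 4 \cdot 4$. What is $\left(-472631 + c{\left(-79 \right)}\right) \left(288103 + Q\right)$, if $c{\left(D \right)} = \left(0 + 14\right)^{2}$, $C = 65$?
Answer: $-139523283680$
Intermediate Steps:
$P = 20$ ($P = 4 + 16 = 20$)
$c{\left(D \right)} = 196$ ($c{\left(D \right)} = 14^{2} = 196$)
$Q = 7225$ ($Q = \left(65 + 20\right)^{2} = 85^{2} = 7225$)
$\left(-472631 + c{\left(-79 \right)}\right) \left(288103 + Q\right) = \left(-472631 + 196\right) \left(288103 + 7225\right) = \left(-472435\right) 295328 = -139523283680$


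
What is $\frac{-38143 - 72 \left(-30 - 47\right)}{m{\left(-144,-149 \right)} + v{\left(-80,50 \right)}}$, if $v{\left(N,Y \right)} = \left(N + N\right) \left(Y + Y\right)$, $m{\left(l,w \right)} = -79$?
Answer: $\frac{4657}{2297} \approx 2.0274$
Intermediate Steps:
$v{\left(N,Y \right)} = 4 N Y$ ($v{\left(N,Y \right)} = 2 N 2 Y = 4 N Y$)
$\frac{-38143 - 72 \left(-30 - 47\right)}{m{\left(-144,-149 \right)} + v{\left(-80,50 \right)}} = \frac{-38143 - 72 \left(-30 - 47\right)}{-79 + 4 \left(-80\right) 50} = \frac{-38143 - 72 \left(-30 - 47\right)}{-79 - 16000} = \frac{-38143 - -5544}{-16079} = \left(-38143 + 5544\right) \left(- \frac{1}{16079}\right) = \left(-32599\right) \left(- \frac{1}{16079}\right) = \frac{4657}{2297}$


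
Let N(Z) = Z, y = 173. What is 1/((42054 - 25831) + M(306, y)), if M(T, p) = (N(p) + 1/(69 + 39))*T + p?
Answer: 6/416021 ≈ 1.4422e-5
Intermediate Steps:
M(T, p) = p + T*(1/108 + p) (M(T, p) = (p + 1/(69 + 39))*T + p = (p + 1/108)*T + p = (1/108 + p)*T + p = T*(1/108 + p) + p = p + T*(1/108 + p))
1/((42054 - 25831) + M(306, y)) = 1/((42054 - 25831) + (173 + (1/108)*306 + 306*173)) = 1/(16223 + (173 + 17/6 + 52938)) = 1/(16223 + 318683/6) = 1/(416021/6) = 6/416021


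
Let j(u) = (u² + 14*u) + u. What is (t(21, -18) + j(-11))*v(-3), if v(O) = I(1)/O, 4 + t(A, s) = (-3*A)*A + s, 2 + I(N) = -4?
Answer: -2778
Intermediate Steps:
I(N) = -6 (I(N) = -2 - 4 = -6)
t(A, s) = -4 + s - 3*A² (t(A, s) = -4 + ((-3*A)*A + s) = -4 + (-3*A² + s) = -4 + (s - 3*A²) = -4 + s - 3*A²)
v(O) = -6/O
j(u) = u² + 15*u
(t(21, -18) + j(-11))*v(-3) = ((-4 - 18 - 3*21²) - 11*(15 - 11))*(-6/(-3)) = ((-4 - 18 - 3*441) - 11*4)*(-6*(-⅓)) = ((-4 - 18 - 1323) - 44)*2 = (-1345 - 44)*2 = -1389*2 = -2778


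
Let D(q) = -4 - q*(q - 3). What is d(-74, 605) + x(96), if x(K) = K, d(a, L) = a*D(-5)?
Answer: 3352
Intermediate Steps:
D(q) = -4 - q*(-3 + q)
d(a, L) = -44*a (d(a, L) = a*(-4 - 1*(-5)² + 3*(-5)) = a*(-4 - 1*25 - 15) = a*(-4 - 25 - 15) = a*(-44) = -44*a)
d(-74, 605) + x(96) = -44*(-74) + 96 = 3256 + 96 = 3352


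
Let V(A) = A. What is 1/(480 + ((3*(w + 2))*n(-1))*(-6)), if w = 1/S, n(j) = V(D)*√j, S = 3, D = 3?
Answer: 40/20523 + 7*I/13682 ≈ 0.001949 + 0.00051162*I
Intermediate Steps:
n(j) = 3*√j
w = ⅓ (w = 1/3 = 1*(⅓) = ⅓ ≈ 0.33333)
1/(480 + ((3*(w + 2))*n(-1))*(-6)) = 1/(480 + ((3*(⅓ + 2))*(3*√(-1)))*(-6)) = 1/(480 + ((3*(7/3))*(3*I))*(-6)) = 1/(480 + (7*(3*I))*(-6)) = 1/(480 + (21*I)*(-6)) = 1/(480 - 126*I) = (480 + 126*I)/246276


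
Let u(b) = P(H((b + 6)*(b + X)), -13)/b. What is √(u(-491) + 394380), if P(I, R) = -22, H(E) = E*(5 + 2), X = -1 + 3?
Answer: √95077535582/491 ≈ 628.00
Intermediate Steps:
X = 2
H(E) = 7*E (H(E) = E*7 = 7*E)
u(b) = -22/b
√(u(-491) + 394380) = √(-22/(-491) + 394380) = √(-22*(-1/491) + 394380) = √(22/491 + 394380) = √(193640602/491) = √95077535582/491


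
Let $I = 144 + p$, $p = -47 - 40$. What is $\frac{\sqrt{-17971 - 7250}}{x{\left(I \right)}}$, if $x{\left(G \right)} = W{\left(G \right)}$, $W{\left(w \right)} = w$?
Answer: $\frac{i \sqrt{25221}}{57} \approx 2.7862 i$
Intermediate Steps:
$p = -87$
$I = 57$ ($I = 144 - 87 = 57$)
$x{\left(G \right)} = G$
$\frac{\sqrt{-17971 - 7250}}{x{\left(I \right)}} = \frac{\sqrt{-17971 - 7250}}{57} = \sqrt{-25221} \cdot \frac{1}{57} = i \sqrt{25221} \cdot \frac{1}{57} = \frac{i \sqrt{25221}}{57}$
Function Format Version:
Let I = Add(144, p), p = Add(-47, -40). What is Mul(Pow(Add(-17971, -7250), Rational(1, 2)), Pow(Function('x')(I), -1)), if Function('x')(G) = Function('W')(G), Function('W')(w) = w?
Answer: Mul(Rational(1, 57), I, Pow(25221, Rational(1, 2))) ≈ Mul(2.7862, I)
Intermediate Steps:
p = -87
I = 57 (I = Add(144, -87) = 57)
Function('x')(G) = G
Mul(Pow(Add(-17971, -7250), Rational(1, 2)), Pow(Function('x')(I), -1)) = Mul(Pow(Add(-17971, -7250), Rational(1, 2)), Pow(57, -1)) = Mul(Pow(-25221, Rational(1, 2)), Rational(1, 57)) = Mul(Mul(I, Pow(25221, Rational(1, 2))), Rational(1, 57)) = Mul(Rational(1, 57), I, Pow(25221, Rational(1, 2)))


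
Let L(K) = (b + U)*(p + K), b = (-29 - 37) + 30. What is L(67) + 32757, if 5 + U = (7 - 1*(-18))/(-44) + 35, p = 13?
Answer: 354547/11 ≈ 32232.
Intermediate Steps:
U = 1295/44 (U = -5 + ((7 - 1*(-18))/(-44) + 35) = -5 + ((7 + 18)*(-1/44) + 35) = -5 + (25*(-1/44) + 35) = -5 + (-25/44 + 35) = -5 + 1515/44 = 1295/44 ≈ 29.432)
b = -36 (b = -66 + 30 = -36)
L(K) = -3757/44 - 289*K/44 (L(K) = (-36 + 1295/44)*(13 + K) = -289*(13 + K)/44 = -3757/44 - 289*K/44)
L(67) + 32757 = (-3757/44 - 289/44*67) + 32757 = (-3757/44 - 19363/44) + 32757 = -5780/11 + 32757 = 354547/11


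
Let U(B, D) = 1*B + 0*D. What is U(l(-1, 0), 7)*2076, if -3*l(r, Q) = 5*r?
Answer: 3460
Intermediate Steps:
l(r, Q) = -5*r/3
U(B, D) = B (U(B, D) = B + 0 = B)
U(l(-1, 0), 7)*2076 = -5/3*(-1)*2076 = (5/3)*2076 = 3460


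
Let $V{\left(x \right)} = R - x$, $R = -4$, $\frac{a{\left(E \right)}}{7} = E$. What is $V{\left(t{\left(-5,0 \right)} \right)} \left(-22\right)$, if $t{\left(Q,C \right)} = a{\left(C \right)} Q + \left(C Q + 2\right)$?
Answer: $132$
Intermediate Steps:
$a{\left(E \right)} = 7 E$
$t{\left(Q,C \right)} = 2 + 8 C Q$ ($t{\left(Q,C \right)} = 7 C Q + \left(C Q + 2\right) = 7 C Q + \left(2 + C Q\right) = 2 + 8 C Q$)
$V{\left(x \right)} = -4 - x$
$V{\left(t{\left(-5,0 \right)} \right)} \left(-22\right) = \left(-4 - \left(2 + 8 \cdot 0 \left(-5\right)\right)\right) \left(-22\right) = \left(-4 - \left(2 + 0\right)\right) \left(-22\right) = \left(-4 - 2\right) \left(-22\right) = \left(-6\right) \left(-22\right) = 132$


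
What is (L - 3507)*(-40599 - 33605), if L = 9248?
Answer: -426005164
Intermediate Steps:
(L - 3507)*(-40599 - 33605) = (9248 - 3507)*(-40599 - 33605) = 5741*(-74204) = -426005164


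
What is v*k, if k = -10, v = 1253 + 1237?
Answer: -24900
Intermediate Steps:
v = 2490
v*k = 2490*(-10) = -24900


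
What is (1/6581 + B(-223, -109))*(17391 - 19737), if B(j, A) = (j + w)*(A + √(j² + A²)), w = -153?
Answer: -632753043930/6581 + 882096*√61610 ≈ 1.2280e+8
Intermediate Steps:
B(j, A) = (-153 + j)*(A + √(A² + j²)) (B(j, A) = (j - 153)*(A + √(j² + A²)) = (-153 + j)*(A + √(A² + j²)))
(1/6581 + B(-223, -109))*(17391 - 19737) = (1/6581 + (-153*(-109) - 153*√((-109)² + (-223)²) - 109*(-223) - 223*√((-109)² + (-223)²)))*(17391 - 19737) = (1/6581 + (16677 - 153*√(11881 + 49729) + 24307 - 223*√(11881 + 49729)))*(-2346) = (1/6581 + (16677 - 153*√61610 + 24307 - 223*√61610))*(-2346) = (1/6581 + (40984 - 376*√61610))*(-2346) = (269715705/6581 - 376*√61610)*(-2346) = -632753043930/6581 + 882096*√61610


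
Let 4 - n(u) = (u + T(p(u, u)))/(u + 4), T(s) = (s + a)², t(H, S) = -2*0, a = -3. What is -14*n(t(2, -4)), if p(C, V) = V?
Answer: -49/2 ≈ -24.500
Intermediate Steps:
t(H, S) = 0
T(s) = (-3 + s)² (T(s) = (s - 3)² = (-3 + s)²)
n(u) = 4 - (u + (-3 + u)²)/(4 + u) (n(u) = 4 - (u + (-3 + u)²)/(u + 4) = 4 - (u + (-3 + u)²)/(4 + u))
-14*n(t(2, -4)) = -14*(7 - 1*0² + 9*0)/(4 + 0) = -14*(7 - 1*0 + 0)/4 = -7*(7 + 0 + 0)/2 = -7*7/2 = -14*7/4 = -49/2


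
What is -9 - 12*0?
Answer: -9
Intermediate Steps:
-9 - 12*0 = -9 - 4*0 = -9 + 0 = -9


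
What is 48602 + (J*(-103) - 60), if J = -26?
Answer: 51220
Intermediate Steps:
48602 + (J*(-103) - 60) = 48602 + (-26*(-103) - 60) = 48602 + (2678 - 60) = 48602 + 2618 = 51220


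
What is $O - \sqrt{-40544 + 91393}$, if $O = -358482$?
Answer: $-358482 - \sqrt{50849} \approx -3.5871 \cdot 10^{5}$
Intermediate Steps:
$O - \sqrt{-40544 + 91393} = -358482 - \sqrt{-40544 + 91393} = -358482 - \sqrt{50849}$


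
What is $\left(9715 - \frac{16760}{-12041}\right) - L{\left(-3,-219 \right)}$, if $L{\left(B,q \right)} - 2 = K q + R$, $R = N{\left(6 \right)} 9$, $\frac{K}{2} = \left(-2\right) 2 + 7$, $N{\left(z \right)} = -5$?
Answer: $\frac{133334712}{12041} \approx 11073.0$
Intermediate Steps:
$K = 6$ ($K = 2 \left(\left(-2\right) 2 + 7\right) = 2 \left(-4 + 7\right) = 2 \cdot 3 = 6$)
$R = -45$ ($R = \left(-5\right) 9 = -45$)
$L{\left(B,q \right)} = -43 + 6 q$ ($L{\left(B,q \right)} = 2 + \left(6 q - 45\right) = 2 + \left(-45 + 6 q\right) = -43 + 6 q$)
$\left(9715 - \frac{16760}{-12041}\right) - L{\left(-3,-219 \right)} = \left(9715 - \frac{16760}{-12041}\right) - \left(-43 + 6 \left(-219\right)\right) = \left(9715 - - \frac{16760}{12041}\right) - \left(-43 - 1314\right) = \left(9715 + \frac{16760}{12041}\right) - -1357 = \frac{116995075}{12041} + 1357 = \frac{133334712}{12041}$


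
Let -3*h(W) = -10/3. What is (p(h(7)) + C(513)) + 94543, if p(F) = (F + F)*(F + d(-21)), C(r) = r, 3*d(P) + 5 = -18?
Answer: 7698356/81 ≈ 95041.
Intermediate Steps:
h(W) = 10/9 (h(W) = -(-10)/(3*3) = -1/3*(-10/3) = 10/9)
d(P) = -23/3 (d(P) = -5/3 + (1/3)*(-18) = -5/3 - 6 = -23/3)
p(F) = 2*F*(-23/3 + F) (p(F) = (F + F)*(F - 23/3) = (2*F)*(-23/3 + F) = 2*F*(-23/3 + F))
(p(h(7)) + C(513)) + 94543 = ((2/3)*(10/9)*(-23 + 3*(10/9)) + 513) + 94543 = ((2/3)*(10/9)*(-23 + 10/3) + 513) + 94543 = ((2/3)*(10/9)*(-59/3) + 513) + 94543 = (-1180/81 + 513) + 94543 = 40373/81 + 94543 = 7698356/81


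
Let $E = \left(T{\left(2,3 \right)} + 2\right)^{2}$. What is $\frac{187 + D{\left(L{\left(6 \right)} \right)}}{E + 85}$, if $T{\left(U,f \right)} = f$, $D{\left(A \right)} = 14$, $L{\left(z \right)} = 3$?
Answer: $\frac{201}{110} \approx 1.8273$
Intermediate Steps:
$E = 25$ ($E = \left(3 + 2\right)^{2} = 5^{2} = 25$)
$\frac{187 + D{\left(L{\left(6 \right)} \right)}}{E + 85} = \frac{187 + 14}{25 + 85} = \frac{201}{110}$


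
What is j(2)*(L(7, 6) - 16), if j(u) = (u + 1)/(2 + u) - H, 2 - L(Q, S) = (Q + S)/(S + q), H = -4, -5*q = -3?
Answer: -10013/132 ≈ -75.856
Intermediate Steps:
q = ⅗ (q = -⅕*(-3) = ⅗ ≈ 0.60000)
L(Q, S) = 2 - (Q + S)/(⅗ + S) (L(Q, S) = 2 - (Q + S)/(S + ⅗) = 2 - (Q + S)/(⅗ + S))
j(u) = 4 + (1 + u)/(2 + u) (j(u) = (u + 1)/(2 + u) - 1*(-4) = (1 + u)/(2 + u) + 4 = 4 + (1 + u)/(2 + u))
j(2)*(L(7, 6) - 16) = ((9 + 5*2)/(2 + 2))*((6 - 5*7 + 5*6)/(3 + 5*6) - 16) = ((9 + 10)/4)*((6 - 35 + 30)/(3 + 30) - 16) = ((¼)*19)*(1/33 - 16) = 19*((1/33)*1 - 16)/4 = 19*(1/33 - 16)/4 = (19/4)*(-527/33) = -10013/132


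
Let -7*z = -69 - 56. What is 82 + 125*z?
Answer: 16199/7 ≈ 2314.1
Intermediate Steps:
z = 125/7 (z = -(-69 - 56)/7 = -1/7*(-125) = 125/7 ≈ 17.857)
82 + 125*z = 82 + 125*(125/7) = 82 + 15625/7 = 16199/7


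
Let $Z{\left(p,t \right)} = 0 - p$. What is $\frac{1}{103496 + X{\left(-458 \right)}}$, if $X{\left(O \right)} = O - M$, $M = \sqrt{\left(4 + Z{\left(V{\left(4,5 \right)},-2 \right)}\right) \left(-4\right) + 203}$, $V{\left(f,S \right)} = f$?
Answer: $\frac{103038}{10616829241} + \frac{\sqrt{203}}{10616829241} \approx 9.7065 \cdot 10^{-6}$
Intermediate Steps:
$Z{\left(p,t \right)} = - p$
$M = \sqrt{203}$ ($M = \sqrt{\left(4 - 4\right) \left(-4\right) + 203} = \sqrt{0 \left(-4\right) + 203} = \sqrt{0 + 203} = \sqrt{203} \approx 14.248$)
$X{\left(O \right)} = O - \sqrt{203}$
$\frac{1}{103496 + X{\left(-458 \right)}} = \frac{1}{103496 - \left(458 + \sqrt{203}\right)} = \frac{1}{103038 - \sqrt{203}}$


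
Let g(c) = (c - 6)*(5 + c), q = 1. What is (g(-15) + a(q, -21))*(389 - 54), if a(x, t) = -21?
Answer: 63315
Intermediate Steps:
g(c) = (-6 + c)*(5 + c)
(g(-15) + a(q, -21))*(389 - 54) = ((-30 + (-15)² - 1*(-15)) - 21)*(389 - 54) = ((-30 + 225 + 15) - 21)*335 = (210 - 21)*335 = 189*335 = 63315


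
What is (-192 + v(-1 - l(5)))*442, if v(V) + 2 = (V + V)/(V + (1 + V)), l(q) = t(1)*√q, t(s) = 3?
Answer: -15270216/179 + 2652*√5/179 ≈ -85275.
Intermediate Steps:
l(q) = 3*√q
v(V) = -2 + 2*V/(1 + 2*V) (v(V) = -2 + (V + V)/(V + (1 + V)) = -2 + (2*V)/(1 + 2*V) = -2 + 2*V/(1 + 2*V))
(-192 + v(-1 - l(5)))*442 = (-192 + 2*(-1 - (-1 - 3*√5))/(1 + 2*(-1 - 3*√5)))*442 = (-192 + 2*(-1 + (1 + 3*√5))/(1 + (-2 - 6*√5)))*442 = (-192 + 2*(3*√5)/(-1 - 6*√5))*442 = (-192 + 6*√5/(-1 - 6*√5))*442 = -84864 + 2652*√5/(-1 - 6*√5)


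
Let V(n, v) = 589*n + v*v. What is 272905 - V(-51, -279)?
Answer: 225103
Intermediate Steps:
V(n, v) = v² + 589*n (V(n, v) = 589*n + v² = v² + 589*n)
272905 - V(-51, -279) = 272905 - ((-279)² + 589*(-51)) = 272905 - (77841 - 30039) = 272905 - 1*47802 = 272905 - 47802 = 225103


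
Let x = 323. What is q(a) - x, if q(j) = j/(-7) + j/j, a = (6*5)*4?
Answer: -2374/7 ≈ -339.14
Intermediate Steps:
a = 120 (a = 30*4 = 120)
q(j) = 1 - j/7 (q(j) = j*(-1/7) + 1 = -j/7 + 1 = 1 - j/7)
q(a) - x = (1 - 1/7*120) - 1*323 = (1 - 120/7) - 323 = -113/7 - 323 = -2374/7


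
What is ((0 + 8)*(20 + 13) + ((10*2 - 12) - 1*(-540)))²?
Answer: 659344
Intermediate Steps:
((0 + 8)*(20 + 13) + ((10*2 - 12) - 1*(-540)))² = (8*33 + ((20 - 12) + 540))² = (264 + (8 + 540))² = (264 + 548)² = 812² = 659344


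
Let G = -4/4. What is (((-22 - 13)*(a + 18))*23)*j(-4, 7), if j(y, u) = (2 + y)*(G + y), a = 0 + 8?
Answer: -209300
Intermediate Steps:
G = -1 (G = -4*1/4 = -1)
a = 8
j(y, u) = (-1 + y)*(2 + y) (j(y, u) = (2 + y)*(-1 + y) = (-1 + y)*(2 + y))
(((-22 - 13)*(a + 18))*23)*j(-4, 7) = (((-22 - 13)*(8 + 18))*23)*(-2 - 4 + (-4)**2) = (-35*26*23)*(-2 - 4 + 16) = -910*23*10 = -20930*10 = -209300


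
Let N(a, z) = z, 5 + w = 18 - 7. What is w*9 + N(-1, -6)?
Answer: 48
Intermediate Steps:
w = 6 (w = -5 + (18 - 7) = -5 + 11 = 6)
w*9 + N(-1, -6) = 6*9 - 6 = 54 - 6 = 48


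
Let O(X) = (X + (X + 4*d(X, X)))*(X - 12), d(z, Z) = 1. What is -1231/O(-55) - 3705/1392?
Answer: -4671077/1647664 ≈ -2.8350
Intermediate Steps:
O(X) = (-12 + X)*(4 + 2*X) (O(X) = (X + (X + 4*1))*(X - 12) = (X + (X + 4))*(-12 + X) = (X + (4 + X))*(-12 + X) = (4 + 2*X)*(-12 + X) = (-12 + X)*(4 + 2*X))
-1231/O(-55) - 3705/1392 = -1231/(-48 - 20*(-55) + 2*(-55)²) - 3705/1392 = -1231/(-48 + 1100 + 2*3025) - 3705*1/1392 = -1231/(-48 + 1100 + 6050) - 1235/464 = -1231/7102 - 1235/464 = -4671077/1647664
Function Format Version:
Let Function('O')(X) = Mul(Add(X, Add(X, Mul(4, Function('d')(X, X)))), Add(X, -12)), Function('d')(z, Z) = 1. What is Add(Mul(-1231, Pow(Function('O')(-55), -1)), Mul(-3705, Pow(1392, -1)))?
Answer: Rational(-4671077, 1647664) ≈ -2.8350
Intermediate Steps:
Function('O')(X) = Mul(Add(-12, X), Add(4, Mul(2, X))) (Function('O')(X) = Mul(Add(X, Add(X, Mul(4, 1))), Add(X, -12)) = Mul(Add(X, Add(X, 4)), Add(-12, X)) = Mul(Add(X, Add(4, X)), Add(-12, X)) = Mul(Add(4, Mul(2, X)), Add(-12, X)) = Mul(Add(-12, X), Add(4, Mul(2, X))))
Add(Mul(-1231, Pow(Function('O')(-55), -1)), Mul(-3705, Pow(1392, -1))) = Add(Mul(-1231, Pow(Add(-48, Mul(-20, -55), Mul(2, Pow(-55, 2))), -1)), Mul(-3705, Pow(1392, -1))) = Add(Mul(-1231, Pow(Add(-48, 1100, Mul(2, 3025)), -1)), Mul(-3705, Rational(1, 1392))) = Add(Mul(-1231, Pow(Add(-48, 1100, 6050), -1)), Rational(-1235, 464)) = Add(Mul(-1231, Pow(7102, -1)), Rational(-1235, 464)) = Add(Mul(-1231, Rational(1, 7102)), Rational(-1235, 464)) = Add(Rational(-1231, 7102), Rational(-1235, 464)) = Rational(-4671077, 1647664)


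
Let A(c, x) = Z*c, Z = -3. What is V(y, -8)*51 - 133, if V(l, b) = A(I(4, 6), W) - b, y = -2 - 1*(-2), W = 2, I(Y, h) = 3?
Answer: -184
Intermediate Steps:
A(c, x) = -3*c
y = 0 (y = -2 + 2 = 0)
V(l, b) = -9 - b (V(l, b) = -3*3 - b = -9 - b)
V(y, -8)*51 - 133 = (-9 - 1*(-8))*51 - 133 = (-9 + 8)*51 - 133 = -1*51 - 133 = -51 - 133 = -184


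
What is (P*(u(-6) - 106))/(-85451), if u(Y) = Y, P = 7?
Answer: 784/85451 ≈ 0.0091749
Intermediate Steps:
(P*(u(-6) - 106))/(-85451) = (7*(-6 - 106))/(-85451) = (7*(-112))*(-1/85451) = -784*(-1/85451) = 784/85451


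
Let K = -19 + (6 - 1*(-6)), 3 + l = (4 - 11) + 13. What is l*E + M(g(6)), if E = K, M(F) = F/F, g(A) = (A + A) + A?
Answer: -20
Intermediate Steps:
g(A) = 3*A (g(A) = 2*A + A = 3*A)
M(F) = 1
l = 3 (l = -3 + ((4 - 11) + 13) = -3 + (-7 + 13) = -3 + 6 = 3)
K = -7 (K = -19 + (6 + 6) = -19 + 12 = -7)
E = -7
l*E + M(g(6)) = 3*(-7) + 1 = -21 + 1 = -20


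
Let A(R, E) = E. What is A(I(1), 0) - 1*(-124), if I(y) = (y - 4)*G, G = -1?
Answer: 124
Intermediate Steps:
I(y) = 4 - y (I(y) = (y - 4)*(-1) = (-4 + y)*(-1) = 4 - y)
A(I(1), 0) - 1*(-124) = 0 - 1*(-124) = 0 + 124 = 124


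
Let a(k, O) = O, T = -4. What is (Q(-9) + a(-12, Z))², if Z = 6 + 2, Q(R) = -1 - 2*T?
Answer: 225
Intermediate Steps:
Q(R) = 7 (Q(R) = -1 - 2*(-4) = -1 + 8 = 7)
Z = 8
(Q(-9) + a(-12, Z))² = (7 + 8)² = 15² = 225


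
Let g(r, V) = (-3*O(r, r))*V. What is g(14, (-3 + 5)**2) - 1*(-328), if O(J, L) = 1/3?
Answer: 324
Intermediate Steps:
O(J, L) = 1/3
g(r, V) = -V (g(r, V) = (-3*1/3)*V = -V)
g(14, (-3 + 5)**2) - 1*(-328) = -(-3 + 5)**2 - 1*(-328) = -1*2**2 + 328 = -1*4 + 328 = -4 + 328 = 324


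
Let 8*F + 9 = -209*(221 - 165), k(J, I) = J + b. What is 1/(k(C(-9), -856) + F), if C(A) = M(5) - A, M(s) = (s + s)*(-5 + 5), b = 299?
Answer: -8/9249 ≈ -0.00086496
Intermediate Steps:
M(s) = 0 (M(s) = (2*s)*0 = 0)
C(A) = -A (C(A) = 0 - A = -A)
k(J, I) = 299 + J (k(J, I) = J + 299 = 299 + J)
F = -11713/8 (F = -9/8 + (-209*(221 - 165))/8 = -9/8 + (-209*56)/8 = -9/8 + (1/8)*(-11704) = -9/8 - 1463 = -11713/8 ≈ -1464.1)
1/(k(C(-9), -856) + F) = 1/((299 - 1*(-9)) - 11713/8) = 1/((299 + 9) - 11713/8) = 1/(308 - 11713/8) = 1/(-9249/8) = -8/9249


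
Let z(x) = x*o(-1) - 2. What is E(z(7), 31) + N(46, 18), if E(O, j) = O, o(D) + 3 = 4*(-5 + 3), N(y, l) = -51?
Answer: -130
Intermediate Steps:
o(D) = -11 (o(D) = -3 + 4*(-5 + 3) = -3 + 4*(-2) = -3 - 8 = -11)
z(x) = -2 - 11*x (z(x) = x*(-11) - 2 = -11*x - 2 = -2 - 11*x)
E(z(7), 31) + N(46, 18) = (-2 - 11*7) - 51 = (-2 - 77) - 51 = -79 - 51 = -130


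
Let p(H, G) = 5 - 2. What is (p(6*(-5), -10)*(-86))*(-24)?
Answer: 6192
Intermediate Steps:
p(H, G) = 3
(p(6*(-5), -10)*(-86))*(-24) = (3*(-86))*(-24) = -258*(-24) = 6192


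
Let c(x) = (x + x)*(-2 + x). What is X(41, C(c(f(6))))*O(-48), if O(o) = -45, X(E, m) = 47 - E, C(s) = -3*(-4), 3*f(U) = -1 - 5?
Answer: -270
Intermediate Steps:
f(U) = -2 (f(U) = (-1 - 5)/3 = (⅓)*(-6) = -2)
c(x) = 2*x*(-2 + x) (c(x) = (2*x)*(-2 + x) = 2*x*(-2 + x))
C(s) = 12
X(41, C(c(f(6))))*O(-48) = (47 - 1*41)*(-45) = (47 - 41)*(-45) = 6*(-45) = -270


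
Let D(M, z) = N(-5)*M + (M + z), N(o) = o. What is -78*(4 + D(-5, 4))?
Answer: -2184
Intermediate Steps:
D(M, z) = z - 4*M (D(M, z) = -5*M + (M + z) = z - 4*M)
-78*(4 + D(-5, 4)) = -78*(4 + (4 - 4*(-5))) = -78*(4 + (4 + 20)) = -78*(4 + 24) = -78*28 = -26*84 = -2184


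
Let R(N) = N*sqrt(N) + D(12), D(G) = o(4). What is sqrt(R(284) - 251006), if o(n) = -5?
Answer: sqrt(-251011 + 568*sqrt(71)) ≈ 496.21*I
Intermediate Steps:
D(G) = -5
R(N) = -5 + N**(3/2) (R(N) = N*sqrt(N) - 5 = N**(3/2) - 5 = -5 + N**(3/2))
sqrt(R(284) - 251006) = sqrt((-5 + 284**(3/2)) - 251006) = sqrt((-5 + 568*sqrt(71)) - 251006) = sqrt(-251011 + 568*sqrt(71))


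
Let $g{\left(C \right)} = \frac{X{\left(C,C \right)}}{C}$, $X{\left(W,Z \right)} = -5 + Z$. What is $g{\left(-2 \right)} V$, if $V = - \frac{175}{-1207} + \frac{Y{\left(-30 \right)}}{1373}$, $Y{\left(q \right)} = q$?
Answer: $\frac{1428455}{3314422} \approx 0.43098$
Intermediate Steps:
$V = \frac{204065}{1657211}$ ($V = - \frac{175}{-1207} - \frac{30}{1373} = \left(-175\right) \left(- \frac{1}{1207}\right) - \frac{30}{1373} = \frac{175}{1207} - \frac{30}{1373} = \frac{204065}{1657211} \approx 0.12314$)
$g{\left(C \right)} = \frac{-5 + C}{C}$
$g{\left(-2 \right)} V = \frac{-5 - 2}{-2} \cdot \frac{204065}{1657211} = \left(- \frac{1}{2}\right) \left(-7\right) \frac{204065}{1657211} = \frac{7}{2} \cdot \frac{204065}{1657211} = \frac{1428455}{3314422}$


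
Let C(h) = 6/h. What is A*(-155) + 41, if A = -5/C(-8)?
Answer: -2977/3 ≈ -992.33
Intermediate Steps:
A = 20/3 (A = -5/(6/(-8)) = -5/(6*(-⅛)) = -5/(-¾) = -5*(-4/3) = 20/3 ≈ 6.6667)
A*(-155) + 41 = (20/3)*(-155) + 41 = -3100/3 + 41 = -2977/3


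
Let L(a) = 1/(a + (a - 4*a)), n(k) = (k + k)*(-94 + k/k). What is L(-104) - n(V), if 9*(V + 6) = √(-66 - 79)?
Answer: -232127/208 + 62*I*√145/3 ≈ -1116.0 + 248.86*I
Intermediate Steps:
V = -6 + I*√145/9 (V = -6 + √(-66 - 79)/9 = -6 + √(-145)/9 = -6 + (I*√145)/9 = -6 + I*√145/9 ≈ -6.0 + 1.338*I)
n(k) = -186*k (n(k) = (2*k)*(-94 + 1) = (2*k)*(-93) = -186*k)
L(a) = -1/(2*a) (L(a) = 1/(a - 3*a) = 1/(-2*a) = -1/(2*a))
L(-104) - n(V) = -½/(-104) - (-186)*(-6 + I*√145/9) = -½*(-1/104) - (1116 - 62*I*√145/3) = 1/208 + (-1116 + 62*I*√145/3) = -232127/208 + 62*I*√145/3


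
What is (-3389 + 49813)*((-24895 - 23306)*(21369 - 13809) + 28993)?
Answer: -16915539202408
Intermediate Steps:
(-3389 + 49813)*((-24895 - 23306)*(21369 - 13809) + 28993) = 46424*(-48201*7560 + 28993) = 46424*(-364399560 + 28993) = 46424*(-364370567) = -16915539202408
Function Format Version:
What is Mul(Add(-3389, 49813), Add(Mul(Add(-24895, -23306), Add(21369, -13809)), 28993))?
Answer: -16915539202408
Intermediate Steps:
Mul(Add(-3389, 49813), Add(Mul(Add(-24895, -23306), Add(21369, -13809)), 28993)) = Mul(46424, Add(Mul(-48201, 7560), 28993)) = Mul(46424, Add(-364399560, 28993)) = Mul(46424, -364370567) = -16915539202408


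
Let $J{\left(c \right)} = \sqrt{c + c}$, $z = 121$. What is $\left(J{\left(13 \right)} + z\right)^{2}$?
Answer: $\left(121 + \sqrt{26}\right)^{2} \approx 15901.0$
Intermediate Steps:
$J{\left(c \right)} = \sqrt{2} \sqrt{c}$ ($J{\left(c \right)} = \sqrt{2 c} = \sqrt{2} \sqrt{c}$)
$\left(J{\left(13 \right)} + z\right)^{2} = \left(\sqrt{2} \sqrt{13} + 121\right)^{2} = \left(\sqrt{26} + 121\right)^{2} = \left(121 + \sqrt{26}\right)^{2}$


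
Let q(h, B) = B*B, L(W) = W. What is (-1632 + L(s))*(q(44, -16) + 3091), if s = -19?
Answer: -5525897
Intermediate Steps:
q(h, B) = B²
(-1632 + L(s))*(q(44, -16) + 3091) = (-1632 - 19)*((-16)² + 3091) = -1651*(256 + 3091) = -1651*3347 = -5525897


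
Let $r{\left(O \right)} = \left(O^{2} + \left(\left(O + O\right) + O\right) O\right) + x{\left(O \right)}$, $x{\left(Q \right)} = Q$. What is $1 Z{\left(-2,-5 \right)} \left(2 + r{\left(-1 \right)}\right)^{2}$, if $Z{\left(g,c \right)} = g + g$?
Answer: $-100$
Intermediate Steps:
$Z{\left(g,c \right)} = 2 g$
$r{\left(O \right)} = O + 4 O^{2}$ ($r{\left(O \right)} = \left(O^{2} + \left(\left(O + O\right) + O\right) O\right) + O = \left(O^{2} + \left(2 O + O\right) O\right) + O = \left(O^{2} + 3 O O\right) + O = \left(O^{2} + 3 O^{2}\right) + O = 4 O^{2} + O = O + 4 O^{2}$)
$1 Z{\left(-2,-5 \right)} \left(2 + r{\left(-1 \right)}\right)^{2} = 1 \cdot 2 \left(-2\right) \left(2 - \left(1 + 4 \left(-1\right)\right)\right)^{2} = 1 \left(-4\right) \left(2 - \left(1 - 4\right)\right)^{2} = - 4 \left(2 - -3\right)^{2} = - 4 \left(2 + 3\right)^{2} = - 4 \cdot 5^{2} = \left(-4\right) 25 = -100$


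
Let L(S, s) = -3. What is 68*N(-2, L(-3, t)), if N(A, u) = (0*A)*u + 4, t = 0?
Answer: 272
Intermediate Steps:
N(A, u) = 4 (N(A, u) = 0*u + 4 = 0 + 4 = 4)
68*N(-2, L(-3, t)) = 68*4 = 272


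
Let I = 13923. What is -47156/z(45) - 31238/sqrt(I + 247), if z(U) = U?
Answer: -47156/45 - 15619*sqrt(14170)/7085 ≈ -1310.3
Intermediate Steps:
-47156/z(45) - 31238/sqrt(I + 247) = -47156/45 - 31238/sqrt(13923 + 247) = -47156*1/45 - 31238*sqrt(14170)/14170 = -47156/45 - 15619*sqrt(14170)/7085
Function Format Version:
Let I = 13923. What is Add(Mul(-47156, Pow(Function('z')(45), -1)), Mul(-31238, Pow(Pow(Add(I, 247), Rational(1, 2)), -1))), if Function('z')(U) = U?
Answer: Add(Rational(-47156, 45), Mul(Rational(-15619, 7085), Pow(14170, Rational(1, 2)))) ≈ -1310.3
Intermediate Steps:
Add(Mul(-47156, Pow(Function('z')(45), -1)), Mul(-31238, Pow(Pow(Add(I, 247), Rational(1, 2)), -1))) = Add(Mul(-47156, Pow(45, -1)), Mul(-31238, Pow(Pow(Add(13923, 247), Rational(1, 2)), -1))) = Add(Mul(-47156, Rational(1, 45)), Mul(-31238, Pow(Pow(14170, Rational(1, 2)), -1))) = Add(Rational(-47156, 45), Mul(-31238, Mul(Rational(1, 14170), Pow(14170, Rational(1, 2))))) = Add(Rational(-47156, 45), Mul(Rational(-15619, 7085), Pow(14170, Rational(1, 2))))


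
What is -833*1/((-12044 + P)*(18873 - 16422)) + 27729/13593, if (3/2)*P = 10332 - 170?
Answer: 119378376371/58518481216 ≈ 2.0400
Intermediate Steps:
P = 20324/3 (P = 2*(10332 - 170)/3 = (⅔)*10162 = 20324/3 ≈ 6774.7)
-833*1/((-12044 + P)*(18873 - 16422)) + 27729/13593 = -833*1/((-12044 + 20324/3)*(18873 - 16422)) + 27729/13593 = -833/(2451*(-15808/3)) + 27729*(1/13593) = -833/(-12915136) + 9243/4531 = -833*(-1/12915136) + 9243/4531 = 833/12915136 + 9243/4531 = 119378376371/58518481216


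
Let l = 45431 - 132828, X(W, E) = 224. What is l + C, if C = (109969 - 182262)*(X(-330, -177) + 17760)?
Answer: -1300204709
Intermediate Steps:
l = -87397
C = -1300117312 (C = (109969 - 182262)*(224 + 17760) = -72293*17984 = -1300117312)
l + C = -87397 - 1300117312 = -1300204709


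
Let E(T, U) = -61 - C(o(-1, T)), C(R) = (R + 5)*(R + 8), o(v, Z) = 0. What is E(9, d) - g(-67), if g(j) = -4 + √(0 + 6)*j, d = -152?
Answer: -97 + 67*√6 ≈ 67.116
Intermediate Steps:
g(j) = -4 + j*√6 (g(j) = -4 + √6*j = -4 + j*√6)
C(R) = (5 + R)*(8 + R)
E(T, U) = -101 (E(T, U) = -61 - (40 + 0² + 13*0) = -61 - (40 + 0 + 0) = -61 - 1*40 = -61 - 40 = -101)
E(9, d) - g(-67) = -101 - (-4 - 67*√6) = -101 + (4 + 67*√6) = -97 + 67*√6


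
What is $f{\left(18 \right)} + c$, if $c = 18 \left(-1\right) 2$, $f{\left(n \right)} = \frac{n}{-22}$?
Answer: $- \frac{405}{11} \approx -36.818$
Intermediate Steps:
$f{\left(n \right)} = - \frac{n}{22}$ ($f{\left(n \right)} = n \left(- \frac{1}{22}\right) = - \frac{n}{22}$)
$c = -36$ ($c = \left(-18\right) 2 = -36$)
$f{\left(18 \right)} + c = \left(- \frac{1}{22}\right) 18 - 36 = - \frac{9}{11} - 36 = - \frac{405}{11}$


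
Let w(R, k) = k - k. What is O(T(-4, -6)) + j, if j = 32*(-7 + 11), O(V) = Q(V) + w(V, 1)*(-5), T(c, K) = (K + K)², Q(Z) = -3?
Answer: 125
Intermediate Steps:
w(R, k) = 0
T(c, K) = 4*K² (T(c, K) = (2*K)² = 4*K²)
O(V) = -3 (O(V) = -3 + 0*(-5) = -3 + 0 = -3)
j = 128 (j = 32*4 = 128)
O(T(-4, -6)) + j = -3 + 128 = 125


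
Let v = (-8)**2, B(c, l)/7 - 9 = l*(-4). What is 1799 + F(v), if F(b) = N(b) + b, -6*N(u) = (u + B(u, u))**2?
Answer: -920349/2 ≈ -4.6017e+5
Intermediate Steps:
B(c, l) = 63 - 28*l (B(c, l) = 63 + 7*(l*(-4)) = 63 + 7*(-4*l) = 63 - 28*l)
v = 64
N(u) = -(63 - 27*u)**2/6 (N(u) = -(u + (63 - 28*u))**2/6 = -(63 - 27*u)**2/6)
F(b) = b - 27*(-7 + 3*b)**2/2 (F(b) = -27*(-7 + 3*b)**2/2 + b = b - 27*(-7 + 3*b)**2/2)
1799 + F(v) = 1799 + (-1323/2 + 568*64 - 243/2*64**2) = 1799 + (-1323/2 + 36352 - 243/2*4096) = 1799 + (-1323/2 + 36352 - 497664) = 1799 - 923947/2 = -920349/2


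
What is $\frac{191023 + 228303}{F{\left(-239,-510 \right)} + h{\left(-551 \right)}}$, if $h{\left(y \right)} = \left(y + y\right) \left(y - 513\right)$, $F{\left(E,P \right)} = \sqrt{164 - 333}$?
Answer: $\frac{491671476128}{1374821910953} - \frac{5451238 i}{1374821910953} \approx 0.35763 - 3.965 \cdot 10^{-6} i$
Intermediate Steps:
$F{\left(E,P \right)} = 13 i$ ($F{\left(E,P \right)} = \sqrt{-169} = 13 i$)
$h{\left(y \right)} = 2 y \left(-513 + y\right)$
$\frac{191023 + 228303}{F{\left(-239,-510 \right)} + h{\left(-551 \right)}} = \frac{191023 + 228303}{13 i + 2 \left(-551\right) \left(-513 - 551\right)} = \frac{419326}{13 i + 2 \left(-551\right) \left(-1064\right)} = \frac{419326}{13 i + 1172528} = \frac{419326}{1172528 + 13 i} = 419326 \frac{1172528 - 13 i}{1374821910953} = \frac{419326 \left(1172528 - 13 i\right)}{1374821910953}$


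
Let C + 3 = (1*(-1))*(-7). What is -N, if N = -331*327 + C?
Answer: 108233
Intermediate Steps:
C = 4 (C = -3 + (1*(-1))*(-7) = -3 - 1*(-7) = -3 + 7 = 4)
N = -108233 (N = -331*327 + 4 = -108237 + 4 = -108233)
-N = -1*(-108233) = 108233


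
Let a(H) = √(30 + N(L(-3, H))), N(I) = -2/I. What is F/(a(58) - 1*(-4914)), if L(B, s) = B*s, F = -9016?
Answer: -550643184/300117263 + 1288*√227157/300117263 ≈ -1.8327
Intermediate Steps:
a(H) = √(30 + 2/(3*H)) (a(H) = √(30 - 2*(-1/(3*H))) = √(30 - (-2)/(3*H)) = √(30 + 2/(3*H)))
F/(a(58) - 1*(-4914)) = -9016/(√(270 + 6/58)/3 - 1*(-4914)) = -9016/(√(270 + 6*(1/58))/3 + 4914) = -9016/(√(270 + 3/29)/3 + 4914) = -9016/(√(7833/29)/3 + 4914) = -9016/((√227157/29)/3 + 4914) = -9016/(√227157/87 + 4914) = -9016/(4914 + √227157/87)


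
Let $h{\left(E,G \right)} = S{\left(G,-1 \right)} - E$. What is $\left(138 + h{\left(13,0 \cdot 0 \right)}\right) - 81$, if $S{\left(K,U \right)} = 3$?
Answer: $47$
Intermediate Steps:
$h{\left(E,G \right)} = 3 - E$
$\left(138 + h{\left(13,0 \cdot 0 \right)}\right) - 81 = \left(138 + \left(3 - 13\right)\right) - 81 = \left(138 - 10\right) - 81 = 128 - 81 = 47$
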